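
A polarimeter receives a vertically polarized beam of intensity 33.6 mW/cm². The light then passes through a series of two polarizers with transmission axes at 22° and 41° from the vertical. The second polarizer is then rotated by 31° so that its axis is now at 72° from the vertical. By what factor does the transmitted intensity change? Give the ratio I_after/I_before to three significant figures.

Before rotation:
By Malus's law, I₁ = I₀ cos²(22° − 0°) = I₀ cos²(22°) = 0.8597 I₀.
I₂ = I₁ cos²(41° − 22°) = 0.8597 I₀ · cos²(19°) = 0.7685 I₀.
After rotation:
I₁ = I₀ cos²(22° − 0°) = I₀ cos²(22°) = 0.8597 I₀.
I₂ = I₁ cos²(72° − 22°) = 0.8597 I₀ · cos²(50°) = 0.3552 I₀.
Ratio = 0.3552 / 0.7685 = 0.4622.

I_new/I_old ≈ 0.462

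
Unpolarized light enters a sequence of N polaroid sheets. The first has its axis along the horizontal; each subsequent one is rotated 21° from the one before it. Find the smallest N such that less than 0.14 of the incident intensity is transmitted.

First polarizer halves the unpolarized light: factor 1/2.
Each further stage multiplies by cos²(21°) = 0.8716.
After N polarizers: T = 0.5·0.8716^(N−1). Require T < 0.14 ⇒ N−1 > ln(0.14/0.5)/ln(0.8716) = 9.26, so N−1 ≥ 10 and N = 11.
Check: N=11 gives T = 0.1265 < 0.14; N=10 gives T = 0.1451.

N = 11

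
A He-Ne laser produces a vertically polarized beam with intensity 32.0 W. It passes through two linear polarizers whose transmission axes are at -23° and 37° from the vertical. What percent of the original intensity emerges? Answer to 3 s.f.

≈ 21.2%

I₁ = 32.0 W · cos²(23°) = 27.11 W.
I₂ = I₁ · cos²(60°) = 27.11 · 0.25 = 6.779 W.
That is 21.18% of the incident intensity.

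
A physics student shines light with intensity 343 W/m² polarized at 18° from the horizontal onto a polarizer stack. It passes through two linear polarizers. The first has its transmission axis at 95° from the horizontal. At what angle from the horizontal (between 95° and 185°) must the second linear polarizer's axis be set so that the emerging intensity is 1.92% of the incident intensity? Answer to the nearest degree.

By Malus's law, I₁ = I₀ cos²(95° − 18°) = I₀ cos²(77°) = 0.0506 I₀.
Need I₂/I₀ = 0.0192, so cos²(θ − 95°) = 0.0192 / 0.0506 = 0.3794.
θ − 95° = arccos(√0.3794) = 52.0°, giving θ ≈ 95 + 52.0 = 147.0°.

θ ≈ 147°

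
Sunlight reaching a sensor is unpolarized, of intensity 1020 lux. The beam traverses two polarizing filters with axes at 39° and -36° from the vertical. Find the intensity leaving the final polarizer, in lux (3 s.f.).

Unpolarized light through the first polarizer → I₁ = 1020 lux/2 = 510 lux, polarized at 39°.
I₂ = I₁ · cos²(75°) = 510 · 0.06699 = 34.16 lux.

I ≈ 34.2 lux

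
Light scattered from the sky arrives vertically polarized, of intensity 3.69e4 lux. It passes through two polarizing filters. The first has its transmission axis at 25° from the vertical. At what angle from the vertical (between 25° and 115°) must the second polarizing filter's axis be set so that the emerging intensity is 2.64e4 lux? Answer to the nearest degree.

I₁ = I₀ cos²(25° − 0°) = I₀ cos²(25°) = 0.8214 I₀.
Target fraction: 2.64e4 / 3.69e4 lux = 0.7154 of I₀.
Need I₂/I₀ = 0.7154, so cos²(θ − 25°) = 0.7154 / 0.8214 = 0.871.
θ − 25° = arccos(√0.871) = 21.0°, giving θ ≈ 25 + 21.0 = 46.0°.

θ ≈ 46°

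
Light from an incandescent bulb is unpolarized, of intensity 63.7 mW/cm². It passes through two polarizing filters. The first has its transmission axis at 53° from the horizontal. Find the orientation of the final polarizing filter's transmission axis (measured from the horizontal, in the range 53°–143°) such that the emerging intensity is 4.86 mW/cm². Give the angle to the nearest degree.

θ ≈ 120°

Unpolarized light through the first polarizer → I₁ = ½ I₀, now polarized at 53°.
Target fraction: 4.86 / 63.7 mW/cm² = 0.0763 of I₀.
Need I₂/I₀ = 0.0763, so cos²(θ − 53°) = 0.0763 / 0.5 = 0.1526.
θ − 53° = arccos(√0.1526) = 67.0°, giving θ ≈ 53 + 67.0 = 120.0°.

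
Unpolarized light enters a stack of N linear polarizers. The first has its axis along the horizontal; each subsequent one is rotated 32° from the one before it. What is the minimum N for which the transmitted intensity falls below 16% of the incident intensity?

N = 5

First polarizer halves the unpolarized light: factor 1/2.
Each further stage multiplies by cos²(32°) = 0.7192.
After N polarizers: T = 0.5·0.7192^(N−1). Require T < 0.16 ⇒ N−1 > ln(0.16/0.5)/ln(0.7192) = 3.46, so N−1 ≥ 4 and N = 5.
Check: N=5 gives T = 0.1338 < 0.16; N=4 gives T = 0.186.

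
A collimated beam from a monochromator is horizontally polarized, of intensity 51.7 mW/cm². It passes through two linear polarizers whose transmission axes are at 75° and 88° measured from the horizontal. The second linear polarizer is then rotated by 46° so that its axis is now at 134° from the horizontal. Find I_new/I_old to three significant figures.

Before rotation:
I₁ = I₀ cos²(75° − 0°) = I₀ cos²(75°) = 0.06699 I₀.
I₂ = I₁ cos²(88° − 75°) = 0.06699 I₀ · cos²(13°) = 0.0636 I₀.
After rotation:
I₁ = I₀ cos²(75° − 0°) = I₀ cos²(75°) = 0.06699 I₀.
I₂ = I₁ cos²(134° − 75°) = 0.06699 I₀ · cos²(59°) = 0.01777 I₀.
Ratio = 0.01777 / 0.0636 = 0.2794.

I_new/I_old ≈ 0.279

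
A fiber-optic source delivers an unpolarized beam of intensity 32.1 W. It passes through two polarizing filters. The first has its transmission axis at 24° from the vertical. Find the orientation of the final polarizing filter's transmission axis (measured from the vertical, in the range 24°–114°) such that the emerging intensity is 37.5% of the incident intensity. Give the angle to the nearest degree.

Unpolarized light through the first polarizer → I₁ = ½ I₀, now polarized at 24°.
Need I₂/I₀ = 0.375, so cos²(θ − 24°) = 0.375 / 0.5 = 0.75.
θ − 24° = arccos(√0.75) = 30.0°, giving θ ≈ 24 + 30.0 = 54.0°.

θ ≈ 54°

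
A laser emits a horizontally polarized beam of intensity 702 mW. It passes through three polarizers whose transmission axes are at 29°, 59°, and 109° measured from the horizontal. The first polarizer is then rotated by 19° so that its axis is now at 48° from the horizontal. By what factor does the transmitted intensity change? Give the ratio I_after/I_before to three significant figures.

Before rotation:
I₁ = I₀ cos²(29° − 0°) = I₀ cos²(29°) = 0.765 I₀.
I₂ = I₁ cos²(59° − 29°) = 0.765 I₀ · cos²(30°) = 0.5737 I₀.
I₃ = I₂ cos²(109° − 59°) = 0.5737 I₀ · cos²(50°) = 0.237 I₀.
After rotation:
I₁ = I₀ cos²(48° − 0°) = I₀ cos²(48°) = 0.4477 I₀.
I₂ = I₁ cos²(59° − 48°) = 0.4477 I₀ · cos²(11°) = 0.4314 I₀.
I₃ = I₂ cos²(109° − 59°) = 0.4314 I₀ · cos²(50°) = 0.1783 I₀.
Ratio = 0.1783 / 0.237 = 0.752.

I_new/I_old ≈ 0.752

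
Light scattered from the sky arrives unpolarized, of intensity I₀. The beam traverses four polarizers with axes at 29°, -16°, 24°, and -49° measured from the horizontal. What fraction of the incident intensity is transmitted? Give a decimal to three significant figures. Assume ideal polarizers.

≈ 0.0125 I₀

Unpolarized light through the first polarizer → I₁ = ½ I₀, now polarized at 29°.
I₂ = I₁ cos²(-16° − 29°) = 0.5 I₀ · cos²(45°) = 0.25 I₀.
I₃ = I₂ cos²(24° + 16°) = 0.25 I₀ · cos²(40°) = 0.1467 I₀.
I₄ = I₃ cos²(-49° − 24°) = 0.1467 I₀ · cos²(73°) = 0.01254 I₀.
Transmitted fraction = 0.01254.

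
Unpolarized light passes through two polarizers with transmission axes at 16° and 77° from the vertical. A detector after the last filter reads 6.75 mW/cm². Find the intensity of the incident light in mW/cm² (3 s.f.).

I₀ ≈ 57.4 mW/cm²

Unpolarized light through the first polarizer → I₁ = ½ I₀, now polarized at 16°.
I₂ = I₁ cos²(77° − 16°) = 0.5 I₀ · cos²(61°) = 0.1175 I₀.
So 6.75 mW/cm² = 0.1175 I₀, giving I₀ = 6.75/0.1175 = 57.44 mW/cm².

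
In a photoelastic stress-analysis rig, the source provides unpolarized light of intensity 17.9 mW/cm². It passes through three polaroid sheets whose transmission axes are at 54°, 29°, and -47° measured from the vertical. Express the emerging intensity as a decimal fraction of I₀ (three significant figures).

Unpolarized light through the first polarizer → I₁ = 17.9 mW/cm²/2 = 8.95 mW/cm², polarized at 54°.
I₂ = I₁ · cos²(25°) = 8.95 · 0.8214 = 7.351 mW/cm².
I₃ = I₂ · cos²(76°) = 7.351 · 0.05853 = 0.4303 mW/cm².
Transmitted fraction = 0.02404.

I/I₀ ≈ 0.0240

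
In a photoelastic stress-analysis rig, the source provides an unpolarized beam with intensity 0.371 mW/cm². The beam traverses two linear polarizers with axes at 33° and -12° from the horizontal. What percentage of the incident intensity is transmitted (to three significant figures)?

≈ 25.0%

Unpolarized light through the first polarizer → I₁ = 0.371 mW/cm²/2 = 0.1855 mW/cm², polarized at 33°.
I₂ = I₁ · cos²(45°) = 0.1855 · 0.5 = 0.09275 mW/cm².
That is 25% of the incident intensity.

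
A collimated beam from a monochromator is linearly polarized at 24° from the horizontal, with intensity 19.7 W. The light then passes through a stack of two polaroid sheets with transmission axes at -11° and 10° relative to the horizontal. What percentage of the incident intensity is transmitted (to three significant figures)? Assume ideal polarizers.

≈ 58.5%

I₁ = 19.7 W · cos²(35°) = 13.22 W.
I₂ = I₁ · cos²(21°) = 13.22 · 0.8716 = 11.52 W.
That is 58.48% of the incident intensity.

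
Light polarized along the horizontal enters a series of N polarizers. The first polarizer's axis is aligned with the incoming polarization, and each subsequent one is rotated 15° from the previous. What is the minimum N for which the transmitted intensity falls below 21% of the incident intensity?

N = 24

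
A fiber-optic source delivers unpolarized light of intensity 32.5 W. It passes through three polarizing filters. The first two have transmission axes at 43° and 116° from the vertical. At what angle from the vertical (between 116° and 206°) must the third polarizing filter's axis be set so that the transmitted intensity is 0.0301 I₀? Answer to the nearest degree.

Unpolarized light through the first polarizer → I₁ = ½ I₀, now polarized at 43°.
I₂ = I₁ cos²(116° − 43°) = 0.5 I₀ · cos²(73°) = 0.04274 I₀.
Need I₃/I₀ = 0.0301, so cos²(θ − 116°) = 0.0301 / 0.04274 = 0.7042.
θ − 116° = arccos(√0.7042) = 32.9°, giving θ ≈ 116 + 32.9 = 148.9°.

θ ≈ 149°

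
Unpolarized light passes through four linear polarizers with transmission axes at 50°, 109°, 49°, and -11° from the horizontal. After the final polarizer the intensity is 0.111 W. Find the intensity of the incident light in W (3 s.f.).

Unpolarized light through the first polarizer → I₁ = ½ I₀, now polarized at 50°.
I₂ = I₁ cos²(109° − 50°) = 0.5 I₀ · cos²(59°) = 0.1326 I₀.
I₃ = I₂ cos²(49° − 109°) = 0.1326 I₀ · cos²(60°) = 0.03316 I₀.
I₄ = I₃ cos²(-11° − 49°) = 0.03316 I₀ · cos²(60°) = 0.00829 I₀.
So 0.111 W = 0.00829 I₀, giving I₀ = 0.111/0.00829 = 13.39 W.

I₀ ≈ 13.4 W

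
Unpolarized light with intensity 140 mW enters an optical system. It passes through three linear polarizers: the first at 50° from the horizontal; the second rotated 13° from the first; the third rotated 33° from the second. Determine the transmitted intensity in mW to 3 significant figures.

I ≈ 46.7 mW

Unpolarized light through the first polarizer → I₁ = 140 mW/2 = 70 mW, polarized at 50°.
I₂ = I₁ · cos²(13°) = 70 · 0.9494 = 66.46 mW.
I₃ = I₂ · cos²(33°) = 66.46 · 0.7034 = 46.74 mW.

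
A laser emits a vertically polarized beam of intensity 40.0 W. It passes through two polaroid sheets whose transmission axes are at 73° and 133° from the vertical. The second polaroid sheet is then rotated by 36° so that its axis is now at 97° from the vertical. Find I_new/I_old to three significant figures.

Before rotation:
I₁ = I₀ cos²(73° − 0°) = I₀ cos²(73°) = 0.08548 I₀.
I₂ = I₁ cos²(133° − 73°) = 0.08548 I₀ · cos²(60°) = 0.02137 I₀.
After rotation:
I₁ = I₀ cos²(73° − 0°) = I₀ cos²(73°) = 0.08548 I₀.
I₂ = I₁ cos²(97° − 73°) = 0.08548 I₀ · cos²(24°) = 0.07134 I₀.
Ratio = 0.07134 / 0.02137 = 3.338.

I_new/I_old ≈ 3.34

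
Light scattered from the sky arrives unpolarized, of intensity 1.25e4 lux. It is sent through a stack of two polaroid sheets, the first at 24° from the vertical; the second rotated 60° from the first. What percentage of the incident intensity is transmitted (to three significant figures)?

Unpolarized light through the first polarizer → I₁ = 1.25e4 lux/2 = 6250 lux, polarized at 24°.
I₂ = I₁ · cos²(60°) = 6250 · 0.25 = 1563 lux.
That is 12.5% of the incident intensity.

≈ 12.5%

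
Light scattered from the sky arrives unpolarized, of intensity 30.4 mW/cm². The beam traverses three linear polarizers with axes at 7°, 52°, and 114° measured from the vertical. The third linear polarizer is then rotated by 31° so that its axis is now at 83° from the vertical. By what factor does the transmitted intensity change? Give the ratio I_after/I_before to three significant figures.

I_new/I_old ≈ 3.33

Before rotation:
Unpolarized light through the first polarizer → I₁ = ½ I₀, now polarized at 7°.
I₂ = I₁ cos²(52° − 7°) = 0.5 I₀ · cos²(45°) = 0.25 I₀.
I₃ = I₂ cos²(114° − 52°) = 0.25 I₀ · cos²(62°) = 0.0551 I₀.
After rotation:
Unpolarized light through the first polarizer → I₁ = ½ I₀, now polarized at 7°.
I₂ = I₁ cos²(52° − 7°) = 0.5 I₀ · cos²(45°) = 0.25 I₀.
I₃ = I₂ cos²(83° − 52°) = 0.25 I₀ · cos²(31°) = 0.1837 I₀.
Ratio = 0.1837 / 0.0551 = 3.334.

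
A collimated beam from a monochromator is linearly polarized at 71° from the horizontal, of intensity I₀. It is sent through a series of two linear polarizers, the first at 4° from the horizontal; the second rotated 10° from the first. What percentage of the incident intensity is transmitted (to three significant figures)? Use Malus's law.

By Malus's law, I₁ = I₀ cos²(4° − 71°) = I₀ cos²(67°) = 0.1527 I₀.
I₂ = I₁ cos²(10°) = 0.1527 · 0.9698 I₀ = 0.1481 I₀.
That is 14.81% of the incident intensity.

≈ 14.8%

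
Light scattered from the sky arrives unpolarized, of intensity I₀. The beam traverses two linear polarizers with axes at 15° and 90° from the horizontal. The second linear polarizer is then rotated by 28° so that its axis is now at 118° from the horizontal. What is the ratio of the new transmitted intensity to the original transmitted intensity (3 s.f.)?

I_new/I_old ≈ 0.755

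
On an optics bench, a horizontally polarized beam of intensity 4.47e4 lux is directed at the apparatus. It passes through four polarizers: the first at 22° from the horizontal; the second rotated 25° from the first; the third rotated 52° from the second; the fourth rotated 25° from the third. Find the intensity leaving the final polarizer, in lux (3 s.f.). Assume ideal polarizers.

By Malus's law, I₁ = 4.47e4 lux · cos²(22°) = 3.843e+04 lux.
I₂ = I₁ · cos²(25°) = 3.843e+04 · 0.8214 = 3.156e+04 lux.
I₃ = I₂ · cos²(52°) = 3.156e+04 · 0.379 = 1.196e+04 lux.
I₄ = I₃ · cos²(25°) = 1.196e+04 · 0.8214 = 9827 lux.

I ≈ 9830 lux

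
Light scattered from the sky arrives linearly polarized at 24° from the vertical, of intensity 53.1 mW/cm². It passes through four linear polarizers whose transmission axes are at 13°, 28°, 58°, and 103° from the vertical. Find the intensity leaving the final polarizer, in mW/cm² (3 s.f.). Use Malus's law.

By Malus's law, I₁ = 53.1 mW/cm² · cos²(11°) = 51.17 mW/cm².
I₂ = I₁ · cos²(15°) = 51.17 · 0.933 = 47.74 mW/cm².
I₃ = I₂ · cos²(30°) = 47.74 · 0.75 = 35.8 mW/cm².
I₄ = I₃ · cos²(45°) = 35.8 · 0.5 = 17.9 mW/cm².

I ≈ 17.9 mW/cm²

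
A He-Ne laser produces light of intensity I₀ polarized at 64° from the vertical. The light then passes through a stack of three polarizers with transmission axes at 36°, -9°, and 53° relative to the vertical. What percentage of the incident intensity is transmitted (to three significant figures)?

≈ 8.59%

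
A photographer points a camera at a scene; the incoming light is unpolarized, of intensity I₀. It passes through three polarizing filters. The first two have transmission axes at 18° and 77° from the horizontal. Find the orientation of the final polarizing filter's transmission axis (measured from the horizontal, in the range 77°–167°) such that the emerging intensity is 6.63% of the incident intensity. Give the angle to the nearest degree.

θ ≈ 122°

Unpolarized light through the first polarizer → I₁ = ½ I₀, now polarized at 18°.
I₂ = I₁ cos²(77° − 18°) = 0.5 I₀ · cos²(59°) = 0.1326 I₀.
Need I₃/I₀ = 0.0663, so cos²(θ − 77°) = 0.0663 / 0.1326 = 0.4999.
θ − 77° = arccos(√0.4999) = 45.0°, giving θ ≈ 77 + 45.0 = 122.0°.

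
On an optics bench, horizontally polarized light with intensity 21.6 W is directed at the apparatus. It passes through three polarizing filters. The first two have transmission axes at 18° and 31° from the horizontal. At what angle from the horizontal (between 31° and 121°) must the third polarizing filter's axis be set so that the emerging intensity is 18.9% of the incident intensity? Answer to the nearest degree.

I₁ = I₀ cos²(18° − 0°) = I₀ cos²(18°) = 0.9045 I₀.
I₂ = I₁ cos²(31° − 18°) = 0.9045 I₀ · cos²(13°) = 0.8587 I₀.
Need I₃/I₀ = 0.189, so cos²(θ − 31°) = 0.189 / 0.8587 = 0.2201.
θ − 31° = arccos(√0.2201) = 62.0°, giving θ ≈ 31 + 62.0 = 93.0°.

θ ≈ 93°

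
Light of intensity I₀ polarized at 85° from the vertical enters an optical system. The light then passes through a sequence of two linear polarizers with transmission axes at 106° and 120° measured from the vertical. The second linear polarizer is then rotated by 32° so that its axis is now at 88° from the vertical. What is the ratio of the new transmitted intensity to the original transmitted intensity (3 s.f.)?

Before rotation:
By Malus's law, I₁ = I₀ cos²(106° − 85°) = I₀ cos²(21°) = 0.8716 I₀.
I₂ = I₁ cos²(120° − 106°) = 0.8716 I₀ · cos²(14°) = 0.8206 I₀.
After rotation:
I₁ = I₀ cos²(106° − 85°) = I₀ cos²(21°) = 0.8716 I₀.
I₂ = I₁ cos²(88° − 106°) = 0.8716 I₀ · cos²(18°) = 0.7883 I₀.
Ratio = 0.7883 / 0.8206 = 0.9607.

I_new/I_old ≈ 0.961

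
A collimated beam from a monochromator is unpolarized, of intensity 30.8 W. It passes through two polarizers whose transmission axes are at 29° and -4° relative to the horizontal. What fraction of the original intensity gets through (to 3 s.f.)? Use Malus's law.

Unpolarized light through the first polarizer → I₁ = 30.8 W/2 = 15.4 W, polarized at 29°.
I₂ = I₁ · cos²(33°) = 15.4 · 0.7034 = 10.83 W.
Transmitted fraction = 0.3517.

I/I₀ ≈ 0.352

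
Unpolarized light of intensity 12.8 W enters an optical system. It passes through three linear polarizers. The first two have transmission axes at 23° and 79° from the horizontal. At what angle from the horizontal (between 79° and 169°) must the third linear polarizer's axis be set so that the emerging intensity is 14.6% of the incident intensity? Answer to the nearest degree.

Unpolarized light through the first polarizer → I₁ = ½ I₀, now polarized at 23°.
I₂ = I₁ cos²(79° − 23°) = 0.5 I₀ · cos²(56°) = 0.1563 I₀.
Need I₃/I₀ = 0.146, so cos²(θ − 79°) = 0.146 / 0.1563 = 0.9338.
θ − 79° = arccos(√0.9338) = 14.9°, giving θ ≈ 79 + 14.9 = 93.9°.

θ ≈ 94°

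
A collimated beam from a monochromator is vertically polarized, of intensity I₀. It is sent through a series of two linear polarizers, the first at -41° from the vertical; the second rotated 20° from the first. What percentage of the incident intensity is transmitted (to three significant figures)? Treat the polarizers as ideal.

≈ 50.3%

I₁ = I₀ cos²(-41° − 0°) = I₀ cos²(41°) = 0.5696 I₀.
I₂ = I₁ cos²(20°) = 0.5696 · 0.883 I₀ = 0.503 I₀.
That is 50.3% of the incident intensity.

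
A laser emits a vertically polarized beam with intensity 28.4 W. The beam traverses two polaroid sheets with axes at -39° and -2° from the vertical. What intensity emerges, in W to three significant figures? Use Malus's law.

I ≈ 10.9 W

By Malus's law, I₁ = 28.4 W · cos²(39°) = 17.15 W.
I₂ = I₁ · cos²(37°) = 17.15 · 0.6378 = 10.94 W.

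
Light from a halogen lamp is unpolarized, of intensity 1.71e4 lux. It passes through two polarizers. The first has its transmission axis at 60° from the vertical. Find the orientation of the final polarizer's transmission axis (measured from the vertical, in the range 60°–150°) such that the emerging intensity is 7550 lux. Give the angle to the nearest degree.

Unpolarized light through the first polarizer → I₁ = ½ I₀, now polarized at 60°.
Target fraction: 7550 / 1.71e4 lux = 0.4415 of I₀.
Need I₂/I₀ = 0.4415, so cos²(θ − 60°) = 0.4415 / 0.5 = 0.883.
θ − 60° = arccos(√0.883) = 20.0°, giving θ ≈ 60 + 20.0 = 80.0°.

θ ≈ 80°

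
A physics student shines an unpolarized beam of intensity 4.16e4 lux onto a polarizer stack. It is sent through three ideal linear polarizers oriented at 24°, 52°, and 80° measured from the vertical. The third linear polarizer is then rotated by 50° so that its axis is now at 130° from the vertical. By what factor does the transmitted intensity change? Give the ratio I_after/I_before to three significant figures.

I_new/I_old ≈ 0.0554

Before rotation:
Unpolarized light through the first polarizer → I₁ = ½ I₀, now polarized at 24°.
I₂ = I₁ cos²(52° − 24°) = 0.5 I₀ · cos²(28°) = 0.3898 I₀.
I₃ = I₂ cos²(80° − 52°) = 0.3898 I₀ · cos²(28°) = 0.3039 I₀.
After rotation:
Unpolarized light through the first polarizer → I₁ = ½ I₀, now polarized at 24°.
I₂ = I₁ cos²(52° − 24°) = 0.5 I₀ · cos²(28°) = 0.3898 I₀.
I₃ = I₂ cos²(130° − 52°) = 0.3898 I₀ · cos²(78°) = 0.01685 I₀.
Ratio = 0.01685 / 0.3039 = 0.05545.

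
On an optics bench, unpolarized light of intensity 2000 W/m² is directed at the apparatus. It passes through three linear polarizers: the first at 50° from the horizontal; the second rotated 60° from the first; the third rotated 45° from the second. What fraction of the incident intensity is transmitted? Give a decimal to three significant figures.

Unpolarized light through the first polarizer → I₁ = 2000 W/m²/2 = 1000 W/m², polarized at 50°.
I₂ = I₁ · cos²(60°) = 1000 · 0.25 = 250 W/m².
I₃ = I₂ · cos²(45°) = 250 · 0.5 = 125 W/m².
Transmitted fraction = 0.0625.

I/I₀ ≈ 0.0625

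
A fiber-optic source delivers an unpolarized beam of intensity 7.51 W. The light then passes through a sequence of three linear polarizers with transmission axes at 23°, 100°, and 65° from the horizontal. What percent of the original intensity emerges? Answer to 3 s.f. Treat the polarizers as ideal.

Unpolarized light through the first polarizer → I₁ = 7.51 W/2 = 3.755 W, polarized at 23°.
I₂ = I₁ · cos²(77°) = 3.755 · 0.0506 = 0.19 W.
I₃ = I₂ · cos²(35°) = 0.19 · 0.671 = 0.1275 W.
That is 1.698% of the incident intensity.

≈ 1.70%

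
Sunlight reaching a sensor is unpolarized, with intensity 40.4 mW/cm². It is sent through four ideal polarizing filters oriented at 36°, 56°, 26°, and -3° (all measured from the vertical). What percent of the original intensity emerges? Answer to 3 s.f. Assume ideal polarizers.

Unpolarized light through the first polarizer → I₁ = 40.4 mW/cm²/2 = 20.2 mW/cm², polarized at 36°.
I₂ = I₁ · cos²(20°) = 20.2 · 0.883 = 17.84 mW/cm².
I₃ = I₂ · cos²(30°) = 17.84 · 0.75 = 13.38 mW/cm².
I₄ = I₃ · cos²(29°) = 13.38 · 0.765 = 10.23 mW/cm².
That is 25.33% of the incident intensity.

≈ 25.3%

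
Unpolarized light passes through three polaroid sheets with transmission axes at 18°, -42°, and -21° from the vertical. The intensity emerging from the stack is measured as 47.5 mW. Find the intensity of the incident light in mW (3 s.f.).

I₀ ≈ 436 mW

Unpolarized light through the first polarizer → I₁ = ½ I₀, now polarized at 18°.
I₂ = I₁ cos²(-42° − 18°) = 0.5 I₀ · cos²(60°) = 0.125 I₀.
I₃ = I₂ cos²(-21° + 42°) = 0.125 I₀ · cos²(21°) = 0.1089 I₀.
So 47.5 mW = 0.1089 I₀, giving I₀ = 47.5/0.1089 = 436 mW.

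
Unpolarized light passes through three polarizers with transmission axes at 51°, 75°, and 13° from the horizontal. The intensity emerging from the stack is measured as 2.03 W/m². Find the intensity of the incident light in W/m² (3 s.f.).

I₀ ≈ 22.1 W/m²

Unpolarized light through the first polarizer → I₁ = ½ I₀, now polarized at 51°.
I₂ = I₁ cos²(75° − 51°) = 0.5 I₀ · cos²(24°) = 0.4173 I₀.
I₃ = I₂ cos²(13° − 75°) = 0.4173 I₀ · cos²(62°) = 0.09197 I₀.
So 2.03 W/m² = 0.09197 I₀, giving I₀ = 2.03/0.09197 = 22.07 W/m².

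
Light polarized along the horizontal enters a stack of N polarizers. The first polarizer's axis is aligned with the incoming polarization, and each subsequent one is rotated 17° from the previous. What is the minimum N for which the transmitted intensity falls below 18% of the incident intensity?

N = 21

First polarizer is aligned with the polarization: full transmission.
Each further stage multiplies by cos²(17°) = 0.9145.
After N polarizers: T = 0.9145^(N−1). Require T < 0.18 ⇒ N−1 > ln(0.18)/ln(0.9145) = 19.19, so N−1 ≥ 20 and N = 21.
Check: N=21 gives T = 0.1674 < 0.18; N=20 gives T = 0.1831.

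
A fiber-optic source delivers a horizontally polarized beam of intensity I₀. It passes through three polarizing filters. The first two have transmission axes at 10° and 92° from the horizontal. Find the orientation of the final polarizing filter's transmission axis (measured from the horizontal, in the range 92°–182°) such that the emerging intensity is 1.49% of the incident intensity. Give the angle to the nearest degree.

θ ≈ 119°

I₁ = I₀ cos²(10° − 0°) = I₀ cos²(10°) = 0.9698 I₀.
I₂ = I₁ cos²(92° − 10°) = 0.9698 I₀ · cos²(82°) = 0.01879 I₀.
Need I₃/I₀ = 0.0149, so cos²(θ − 92°) = 0.0149 / 0.01879 = 0.7932.
θ − 92° = arccos(√0.7932) = 27.1°, giving θ ≈ 92 + 27.1 = 119.1°.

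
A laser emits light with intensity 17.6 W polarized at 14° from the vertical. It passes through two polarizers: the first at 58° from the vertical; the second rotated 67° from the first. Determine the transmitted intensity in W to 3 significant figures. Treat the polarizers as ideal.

I ≈ 1.39 W

By Malus's law, I₁ = 17.6 W · cos²(44°) = 9.107 W.
I₂ = I₁ · cos²(67°) = 9.107 · 0.1527 = 1.39 W.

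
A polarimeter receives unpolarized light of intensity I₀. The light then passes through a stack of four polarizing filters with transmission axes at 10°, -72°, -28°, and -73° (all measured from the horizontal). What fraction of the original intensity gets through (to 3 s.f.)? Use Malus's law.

Unpolarized light through the first polarizer → I₁ = ½ I₀, now polarized at 10°.
I₂ = I₁ cos²(-72° − 10°) = 0.5 I₀ · cos²(82°) = 0.009685 I₀.
I₃ = I₂ cos²(-28° + 72°) = 0.009685 I₀ · cos²(44°) = 0.005011 I₀.
I₄ = I₃ cos²(-73° + 28°) = 0.005011 I₀ · cos²(45°) = 0.002506 I₀.
Transmitted fraction = 0.002506.

≈ 0.00251 I₀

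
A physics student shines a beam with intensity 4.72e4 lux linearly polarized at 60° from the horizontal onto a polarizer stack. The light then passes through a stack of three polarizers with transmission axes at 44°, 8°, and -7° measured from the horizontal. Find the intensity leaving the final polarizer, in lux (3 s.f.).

I ≈ 2.66e4 lux

I₁ = 4.72e4 lux · cos²(16°) = 4.361e+04 lux.
I₂ = I₁ · cos²(36°) = 4.361e+04 · 0.6545 = 2.855e+04 lux.
I₃ = I₂ · cos²(15°) = 2.855e+04 · 0.933 = 2.663e+04 lux.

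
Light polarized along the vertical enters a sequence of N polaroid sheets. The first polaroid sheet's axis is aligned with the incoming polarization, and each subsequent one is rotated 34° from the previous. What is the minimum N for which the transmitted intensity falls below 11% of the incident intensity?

First polarizer is aligned with the polarization: full transmission.
Each further stage multiplies by cos²(34°) = 0.6873.
After N polarizers: T = 0.6873^(N−1). Require T < 0.11 ⇒ N−1 > ln(0.11)/ln(0.6873) = 5.89, so N−1 ≥ 6 and N = 7.
Check: N=7 gives T = 0.1054 < 0.11; N=6 gives T = 0.1534.

N = 7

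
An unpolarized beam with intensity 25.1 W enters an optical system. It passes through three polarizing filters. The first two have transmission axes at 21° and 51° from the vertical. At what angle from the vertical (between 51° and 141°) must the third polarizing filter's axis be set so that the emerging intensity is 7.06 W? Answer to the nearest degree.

θ ≈ 81°

Unpolarized light through the first polarizer → I₁ = ½ I₀, now polarized at 21°.
I₂ = I₁ cos²(51° − 21°) = 0.5 I₀ · cos²(30°) = 0.375 I₀.
Target fraction: 7.06 / 25.1 W = 0.2813 of I₀.
Need I₃/I₀ = 0.2813, so cos²(θ − 51°) = 0.2813 / 0.375 = 0.7501.
θ − 51° = arccos(√0.7501) = 30.0°, giving θ ≈ 51 + 30.0 = 81.0°.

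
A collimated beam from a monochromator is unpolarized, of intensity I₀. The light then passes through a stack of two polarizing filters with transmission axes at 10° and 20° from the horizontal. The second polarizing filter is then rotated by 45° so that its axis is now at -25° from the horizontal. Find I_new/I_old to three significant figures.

I_new/I_old ≈ 0.692

Before rotation:
Unpolarized light through the first polarizer → I₁ = ½ I₀, now polarized at 10°.
I₂ = I₁ cos²(20° − 10°) = 0.5 I₀ · cos²(10°) = 0.4849 I₀.
After rotation:
Unpolarized light through the first polarizer → I₁ = ½ I₀, now polarized at 10°.
I₂ = I₁ cos²(-25° − 10°) = 0.5 I₀ · cos²(35°) = 0.3355 I₀.
Ratio = 0.3355 / 0.4849 = 0.6919.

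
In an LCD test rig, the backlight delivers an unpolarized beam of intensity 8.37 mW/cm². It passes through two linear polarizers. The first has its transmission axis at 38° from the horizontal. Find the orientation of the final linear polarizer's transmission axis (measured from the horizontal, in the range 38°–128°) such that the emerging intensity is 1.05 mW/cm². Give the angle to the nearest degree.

Unpolarized light through the first polarizer → I₁ = ½ I₀, now polarized at 38°.
Target fraction: 1.05 / 8.37 mW/cm² = 0.1254 of I₀.
Need I₂/I₀ = 0.1254, so cos²(θ − 38°) = 0.1254 / 0.5 = 0.2509.
θ − 38° = arccos(√0.2509) = 59.9°, giving θ ≈ 38 + 59.9 = 97.9°.

θ ≈ 98°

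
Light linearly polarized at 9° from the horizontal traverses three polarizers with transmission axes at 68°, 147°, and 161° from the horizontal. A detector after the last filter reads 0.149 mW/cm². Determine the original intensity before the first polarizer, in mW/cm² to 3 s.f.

I₁ = I₀ cos²(68° − 9°) = I₀ cos²(59°) = 0.2653 I₀.
I₂ = I₁ cos²(147° − 68°) = 0.2653 I₀ · cos²(79°) = 0.009658 I₀.
I₃ = I₂ cos²(161° − 147°) = 0.009658 I₀ · cos²(14°) = 0.009093 I₀.
So 0.149 mW/cm² = 0.009093 I₀, giving I₀ = 0.149/0.009093 = 16.39 mW/cm².

I₀ ≈ 16.4 mW/cm²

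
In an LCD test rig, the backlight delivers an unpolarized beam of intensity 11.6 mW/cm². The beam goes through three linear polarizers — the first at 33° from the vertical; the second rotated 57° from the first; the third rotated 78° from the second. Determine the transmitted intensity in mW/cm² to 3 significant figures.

I ≈ 0.0744 mW/cm²

Unpolarized light through the first polarizer → I₁ = 11.6 mW/cm²/2 = 5.8 mW/cm², polarized at 33°.
I₂ = I₁ · cos²(57°) = 5.8 · 0.2966 = 1.72 mW/cm².
I₃ = I₂ · cos²(78°) = 1.72 · 0.04323 = 0.07437 mW/cm².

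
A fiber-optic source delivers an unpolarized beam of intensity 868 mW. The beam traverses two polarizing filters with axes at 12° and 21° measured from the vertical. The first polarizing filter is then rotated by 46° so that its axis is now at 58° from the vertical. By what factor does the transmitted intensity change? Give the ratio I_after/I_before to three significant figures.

I_new/I_old ≈ 0.654

Before rotation:
Unpolarized light through the first polarizer → I₁ = ½ I₀, now polarized at 12°.
I₂ = I₁ cos²(21° − 12°) = 0.5 I₀ · cos²(9°) = 0.4878 I₀.
After rotation:
Unpolarized light through the first polarizer → I₁ = ½ I₀, now polarized at 58°.
I₂ = I₁ cos²(21° − 58°) = 0.5 I₀ · cos²(37°) = 0.3189 I₀.
Ratio = 0.3189 / 0.4878 = 0.6538.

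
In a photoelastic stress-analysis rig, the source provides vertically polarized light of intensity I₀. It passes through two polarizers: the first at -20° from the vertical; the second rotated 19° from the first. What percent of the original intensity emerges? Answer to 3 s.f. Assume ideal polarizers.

≈ 78.9%

I₁ = I₀ cos²(-20° − 0°) = I₀ cos²(20°) = 0.883 I₀.
I₂ = I₁ cos²(19°) = 0.883 · 0.894 I₀ = 0.7894 I₀.
That is 78.94% of the incident intensity.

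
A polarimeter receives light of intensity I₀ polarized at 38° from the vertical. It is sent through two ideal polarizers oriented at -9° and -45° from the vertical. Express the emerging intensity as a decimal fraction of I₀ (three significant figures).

I₁ = I₀ cos²(-9° − 38°) = I₀ cos²(47°) = 0.4651 I₀.
I₂ = I₁ cos²(-45° + 9°) = 0.4651 I₀ · cos²(36°) = 0.3044 I₀.
Transmitted fraction = 0.3044.

≈ 0.304 I₀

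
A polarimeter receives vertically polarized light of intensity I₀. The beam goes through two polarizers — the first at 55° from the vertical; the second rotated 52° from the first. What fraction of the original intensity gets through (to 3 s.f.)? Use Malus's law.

≈ 0.125 I₀

By Malus's law, I₁ = I₀ cos²(55° − 0°) = I₀ cos²(55°) = 0.329 I₀.
I₂ = I₁ cos²(52°) = 0.329 · 0.379 I₀ = 0.1247 I₀.
Transmitted fraction = 0.1247.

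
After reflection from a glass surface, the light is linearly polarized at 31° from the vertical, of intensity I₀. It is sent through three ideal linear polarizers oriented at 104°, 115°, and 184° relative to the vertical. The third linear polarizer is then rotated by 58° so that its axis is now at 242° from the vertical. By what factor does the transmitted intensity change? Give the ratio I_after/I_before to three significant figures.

I_new/I_old ≈ 2.82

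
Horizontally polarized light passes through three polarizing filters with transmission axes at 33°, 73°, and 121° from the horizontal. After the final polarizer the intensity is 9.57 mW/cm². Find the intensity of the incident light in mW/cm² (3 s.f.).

I₀ ≈ 51.8 mW/cm²

By Malus's law, I₁ = I₀ cos²(33° − 0°) = I₀ cos²(33°) = 0.7034 I₀.
I₂ = I₁ cos²(73° − 33°) = 0.7034 I₀ · cos²(40°) = 0.4128 I₀.
I₃ = I₂ cos²(121° − 73°) = 0.4128 I₀ · cos²(48°) = 0.1848 I₀.
So 9.57 mW/cm² = 0.1848 I₀, giving I₀ = 9.57/0.1848 = 51.78 mW/cm².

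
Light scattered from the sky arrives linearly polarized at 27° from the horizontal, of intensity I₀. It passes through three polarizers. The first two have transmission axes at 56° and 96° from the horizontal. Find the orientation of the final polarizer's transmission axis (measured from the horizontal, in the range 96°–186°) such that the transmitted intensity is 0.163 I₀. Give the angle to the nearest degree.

θ ≈ 149°

By Malus's law, I₁ = I₀ cos²(56° − 27°) = I₀ cos²(29°) = 0.765 I₀.
I₂ = I₁ cos²(96° − 56°) = 0.765 I₀ · cos²(40°) = 0.4489 I₀.
Need I₃/I₀ = 0.163, so cos²(θ − 96°) = 0.163 / 0.4489 = 0.3631.
θ − 96° = arccos(√0.3631) = 52.9°, giving θ ≈ 96 + 52.9 = 148.9°.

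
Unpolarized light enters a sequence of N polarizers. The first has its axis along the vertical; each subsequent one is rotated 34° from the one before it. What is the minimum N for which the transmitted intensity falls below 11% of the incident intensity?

N = 6

First polarizer halves the unpolarized light: factor 1/2.
Each further stage multiplies by cos²(34°) = 0.6873.
After N polarizers: T = 0.5·0.6873^(N−1). Require T < 0.11 ⇒ N−1 > ln(0.11/0.5)/ln(0.6873) = 4.04, so N−1 ≥ 5 and N = 6.
Check: N=6 gives T = 0.07669 < 0.11; N=5 gives T = 0.1116.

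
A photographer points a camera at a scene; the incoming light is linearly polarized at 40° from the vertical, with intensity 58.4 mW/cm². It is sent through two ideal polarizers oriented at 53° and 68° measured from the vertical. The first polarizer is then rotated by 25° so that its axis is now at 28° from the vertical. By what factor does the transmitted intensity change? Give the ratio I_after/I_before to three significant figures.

Before rotation:
I₁ = I₀ cos²(53° − 40°) = I₀ cos²(13°) = 0.9494 I₀.
I₂ = I₁ cos²(68° − 53°) = 0.9494 I₀ · cos²(15°) = 0.8858 I₀.
After rotation:
I₁ = I₀ cos²(28° − 40°) = I₀ cos²(12°) = 0.9568 I₀.
I₂ = I₁ cos²(68° − 28°) = 0.9568 I₀ · cos²(40°) = 0.5615 I₀.
Ratio = 0.5615 / 0.8858 = 0.6338.

I_new/I_old ≈ 0.634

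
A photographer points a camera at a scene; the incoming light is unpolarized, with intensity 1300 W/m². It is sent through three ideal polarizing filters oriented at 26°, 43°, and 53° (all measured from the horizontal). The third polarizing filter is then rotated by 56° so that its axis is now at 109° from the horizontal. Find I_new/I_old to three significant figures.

Before rotation:
Unpolarized light through the first polarizer → I₁ = ½ I₀, now polarized at 26°.
I₂ = I₁ cos²(43° − 26°) = 0.5 I₀ · cos²(17°) = 0.4573 I₀.
I₃ = I₂ cos²(53° − 43°) = 0.4573 I₀ · cos²(10°) = 0.4435 I₀.
After rotation:
Unpolarized light through the first polarizer → I₁ = ½ I₀, now polarized at 26°.
I₂ = I₁ cos²(43° − 26°) = 0.5 I₀ · cos²(17°) = 0.4573 I₀.
I₃ = I₂ cos²(109° − 43°) = 0.4573 I₀ · cos²(66°) = 0.07565 I₀.
Ratio = 0.07565 / 0.4435 = 0.1706.

I_new/I_old ≈ 0.171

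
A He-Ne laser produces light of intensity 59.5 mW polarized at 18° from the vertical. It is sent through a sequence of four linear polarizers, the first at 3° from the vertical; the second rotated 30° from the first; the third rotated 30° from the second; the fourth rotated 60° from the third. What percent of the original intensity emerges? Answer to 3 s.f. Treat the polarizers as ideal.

I₁ = 59.5 mW · cos²(15°) = 55.51 mW.
I₂ = I₁ · cos²(30°) = 55.51 · 0.75 = 41.64 mW.
I₃ = I₂ · cos²(30°) = 41.64 · 0.75 = 31.23 mW.
I₄ = I₃ · cos²(60°) = 31.23 · 0.25 = 7.807 mW.
That is 13.12% of the incident intensity.

≈ 13.1%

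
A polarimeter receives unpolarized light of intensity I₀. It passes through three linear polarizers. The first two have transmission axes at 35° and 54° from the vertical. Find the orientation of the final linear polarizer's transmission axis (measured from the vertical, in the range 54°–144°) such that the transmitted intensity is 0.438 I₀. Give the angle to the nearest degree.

θ ≈ 62°

Unpolarized light through the first polarizer → I₁ = ½ I₀, now polarized at 35°.
I₂ = I₁ cos²(54° − 35°) = 0.5 I₀ · cos²(19°) = 0.447 I₀.
Need I₃/I₀ = 0.438, so cos²(θ − 54°) = 0.438 / 0.447 = 0.9799.
θ − 54° = arccos(√0.9799) = 8.2°, giving θ ≈ 54 + 8.2 = 62.2°.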